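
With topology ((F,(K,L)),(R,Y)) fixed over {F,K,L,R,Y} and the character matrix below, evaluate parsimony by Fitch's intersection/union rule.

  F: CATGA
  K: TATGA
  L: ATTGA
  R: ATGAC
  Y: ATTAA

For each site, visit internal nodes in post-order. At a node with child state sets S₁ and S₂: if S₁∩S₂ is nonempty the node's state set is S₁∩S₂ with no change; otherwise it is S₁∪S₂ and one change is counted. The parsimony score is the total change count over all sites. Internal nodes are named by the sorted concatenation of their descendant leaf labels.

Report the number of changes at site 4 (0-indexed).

site 0, node KL: K={T} ∪ L={A} → {A,T} (+1)
site 0, node FKL: F={C} ∪ KL={A,T} → {A,C,T} (+1)
site 0, node RY: R={A} ∩ Y={A} → {A} (+0)
site 0, node FKLRY: FKL={A,C,T} ∩ RY={A} → {A} (+0)
site 1, node KL: K={A} ∪ L={T} → {A,T} (+1)
site 1, node FKL: F={A} ∩ KL={A,T} → {A} (+0)
site 1, node RY: R={T} ∩ Y={T} → {T} (+0)
site 1, node FKLRY: FKL={A} ∪ RY={T} → {A,T} (+1)
site 2, node KL: K={T} ∩ L={T} → {T} (+0)
site 2, node FKL: F={T} ∩ KL={T} → {T} (+0)
site 2, node RY: R={G} ∪ Y={T} → {G,T} (+1)
site 2, node FKLRY: FKL={T} ∩ RY={G,T} → {T} (+0)
site 3, node KL: K={G} ∩ L={G} → {G} (+0)
site 3, node FKL: F={G} ∩ KL={G} → {G} (+0)
site 3, node RY: R={A} ∩ Y={A} → {A} (+0)
site 3, node FKLRY: FKL={G} ∪ RY={A} → {A,G} (+1)
site 4, node KL: K={A} ∩ L={A} → {A} (+0)
site 4, node FKL: F={A} ∩ KL={A} → {A} (+0)
site 4, node RY: R={C} ∪ Y={A} → {A,C} (+1)
site 4, node FKLRY: FKL={A} ∩ RY={A,C} → {A} (+0)
per-site changes: [2, 2, 1, 1, 1]; total = 7

1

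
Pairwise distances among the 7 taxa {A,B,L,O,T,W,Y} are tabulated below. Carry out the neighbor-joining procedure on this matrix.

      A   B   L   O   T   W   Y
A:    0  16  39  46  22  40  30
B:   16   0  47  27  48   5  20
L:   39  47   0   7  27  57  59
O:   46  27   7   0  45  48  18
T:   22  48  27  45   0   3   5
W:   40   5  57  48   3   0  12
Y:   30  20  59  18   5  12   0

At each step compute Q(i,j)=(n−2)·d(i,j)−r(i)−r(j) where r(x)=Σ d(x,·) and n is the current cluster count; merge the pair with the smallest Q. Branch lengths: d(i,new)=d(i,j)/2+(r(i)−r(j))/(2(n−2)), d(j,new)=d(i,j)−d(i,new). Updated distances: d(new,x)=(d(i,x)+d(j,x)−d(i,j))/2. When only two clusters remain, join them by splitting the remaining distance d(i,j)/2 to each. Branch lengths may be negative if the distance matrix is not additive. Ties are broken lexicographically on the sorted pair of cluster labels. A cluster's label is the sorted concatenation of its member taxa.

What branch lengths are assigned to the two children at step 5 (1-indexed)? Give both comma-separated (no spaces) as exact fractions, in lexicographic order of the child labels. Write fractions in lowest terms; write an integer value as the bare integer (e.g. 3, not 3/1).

1. join L+O (d=7, Q=-392) ⇒ LO; edges |L|=8, |O|=-1
  updated: d(A,LO)=39, d(B,LO)=67/2, d(LO,T)=65/2, d(LO,W)=49, d(LO,Y)=35
2. join B+W (d=5, Q=-423/2) ⇒ BW; edges |B|=67/16, |W|=13/16
  updated: d(A,BW)=51/2, d(BW,LO)=155/4, d(BW,T)=23, d(BW,Y)=27/2
3. join T+Y (d=5, Q=-151) ⇒ TY; edges |T|=7/3, |Y|=8/3
  updated: d(A,TY)=47/2, d(BW,TY)=63/4, d(LO,TY)=125/4
4. join A+LO (d=39, Q=-119) ⇒ ALO; edges |A|=57/4, |LO|=99/4
  updated: d(ALO,BW)=101/8, d(ALO,TY)=63/8
5. join ALO+BW (d=101/8, Q=-145/4) ⇒ ABLOW; edges |ALO|=19/8, |BW|=41/4
  updated: d(ABLOW,TY)=11/2
6. join ABLOW+TY (d=11/2) ⇒ ABLOTWY; edges |ABLOW|=11/4, |TY|=11/4
final tree: (((A:57/4,(L:8,O:-1):99/4):19/8,(B:67/16,W:13/16):41/4):11/4,(T:7/3,Y:8/3):11/4)
total length: 593/8

19/8,41/4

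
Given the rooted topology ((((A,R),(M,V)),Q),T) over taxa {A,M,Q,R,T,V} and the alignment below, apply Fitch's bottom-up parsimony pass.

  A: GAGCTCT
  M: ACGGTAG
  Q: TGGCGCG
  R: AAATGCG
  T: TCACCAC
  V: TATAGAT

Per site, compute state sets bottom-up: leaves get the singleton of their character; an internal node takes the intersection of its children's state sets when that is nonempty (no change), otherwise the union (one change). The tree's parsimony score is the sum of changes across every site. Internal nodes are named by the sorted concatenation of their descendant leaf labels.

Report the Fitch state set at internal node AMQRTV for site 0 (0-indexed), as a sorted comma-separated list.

AR@0: {G} ∪ {A} = {A,G} (union, +1)
MV@0: {A} ∪ {T} = {A,T} (union, +1)
AMRV@0: {A,G} ∩ {A,T} = {A} (intersection, +0)
AMQRV@0: {A} ∪ {T} = {A,T} (union, +1)
AMQRTV@0: {A,T} ∩ {T} = {T} (intersection, +0)
AR@1: {A} ∩ {A} = {A} (intersection, +0)
MV@1: {C} ∪ {A} = {A,C} (union, +1)
AMRV@1: {A} ∩ {A,C} = {A} (intersection, +0)
AMQRV@1: {A} ∪ {G} = {A,G} (union, +1)
AMQRTV@1: {A,G} ∪ {C} = {A,C,G} (union, +1)
AR@2: {G} ∪ {A} = {A,G} (union, +1)
MV@2: {G} ∪ {T} = {G,T} (union, +1)
AMRV@2: {A,G} ∩ {G,T} = {G} (intersection, +0)
AMQRV@2: {G} ∩ {G} = {G} (intersection, +0)
AMQRTV@2: {G} ∪ {A} = {A,G} (union, +1)
AR@3: {C} ∪ {T} = {C,T} (union, +1)
MV@3: {G} ∪ {A} = {A,G} (union, +1)
AMRV@3: {C,T} ∪ {A,G} = {A,C,G,T} (union, +1)
AMQRV@3: {A,C,G,T} ∩ {C} = {C} (intersection, +0)
AMQRTV@3: {C} ∩ {C} = {C} (intersection, +0)
AR@4: {T} ∪ {G} = {G,T} (union, +1)
MV@4: {T} ∪ {G} = {G,T} (union, +1)
AMRV@4: {G,T} ∩ {G,T} = {G,T} (intersection, +0)
AMQRV@4: {G,T} ∩ {G} = {G} (intersection, +0)
AMQRTV@4: {G} ∪ {C} = {C,G} (union, +1)
AR@5: {C} ∩ {C} = {C} (intersection, +0)
MV@5: {A} ∩ {A} = {A} (intersection, +0)
AMRV@5: {C} ∪ {A} = {A,C} (union, +1)
AMQRV@5: {A,C} ∩ {C} = {C} (intersection, +0)
AMQRTV@5: {C} ∪ {A} = {A,C} (union, +1)
AR@6: {T} ∪ {G} = {G,T} (union, +1)
MV@6: {G} ∪ {T} = {G,T} (union, +1)
AMRV@6: {G,T} ∩ {G,T} = {G,T} (intersection, +0)
AMQRV@6: {G,T} ∩ {G} = {G} (intersection, +0)
AMQRTV@6: {G} ∪ {C} = {C,G} (union, +1)
per-site changes: [3, 3, 3, 3, 3, 2, 3]; total = 20

T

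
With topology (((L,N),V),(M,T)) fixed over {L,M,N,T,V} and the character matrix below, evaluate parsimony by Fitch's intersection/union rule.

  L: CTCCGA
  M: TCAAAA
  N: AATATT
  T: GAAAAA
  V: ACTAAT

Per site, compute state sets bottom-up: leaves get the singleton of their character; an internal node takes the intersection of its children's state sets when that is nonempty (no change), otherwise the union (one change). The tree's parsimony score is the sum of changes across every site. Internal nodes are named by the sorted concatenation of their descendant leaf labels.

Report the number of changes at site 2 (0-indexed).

site 0, node LN: L={C} ∪ N={A} → {A,C} (+1)
site 0, node LNV: LN={A,C} ∩ V={A} → {A} (+0)
site 0, node MT: M={T} ∪ T={G} → {G,T} (+1)
site 0, node LMNTV: LNV={A} ∪ MT={G,T} → {A,G,T} (+1)
site 1, node LN: L={T} ∪ N={A} → {A,T} (+1)
site 1, node LNV: LN={A,T} ∪ V={C} → {A,C,T} (+1)
site 1, node MT: M={C} ∪ T={A} → {A,C} (+1)
site 1, node LMNTV: LNV={A,C,T} ∩ MT={A,C} → {A,C} (+0)
site 2, node LN: L={C} ∪ N={T} → {C,T} (+1)
site 2, node LNV: LN={C,T} ∩ V={T} → {T} (+0)
site 2, node MT: M={A} ∩ T={A} → {A} (+0)
site 2, node LMNTV: LNV={T} ∪ MT={A} → {A,T} (+1)
site 3, node LN: L={C} ∪ N={A} → {A,C} (+1)
site 3, node LNV: LN={A,C} ∩ V={A} → {A} (+0)
site 3, node MT: M={A} ∩ T={A} → {A} (+0)
site 3, node LMNTV: LNV={A} ∩ MT={A} → {A} (+0)
site 4, node LN: L={G} ∪ N={T} → {G,T} (+1)
site 4, node LNV: LN={G,T} ∪ V={A} → {A,G,T} (+1)
site 4, node MT: M={A} ∩ T={A} → {A} (+0)
site 4, node LMNTV: LNV={A,G,T} ∩ MT={A} → {A} (+0)
site 5, node LN: L={A} ∪ N={T} → {A,T} (+1)
site 5, node LNV: LN={A,T} ∩ V={T} → {T} (+0)
site 5, node MT: M={A} ∩ T={A} → {A} (+0)
site 5, node LMNTV: LNV={T} ∪ MT={A} → {A,T} (+1)
per-site changes: [3, 3, 2, 1, 2, 2]; total = 13

2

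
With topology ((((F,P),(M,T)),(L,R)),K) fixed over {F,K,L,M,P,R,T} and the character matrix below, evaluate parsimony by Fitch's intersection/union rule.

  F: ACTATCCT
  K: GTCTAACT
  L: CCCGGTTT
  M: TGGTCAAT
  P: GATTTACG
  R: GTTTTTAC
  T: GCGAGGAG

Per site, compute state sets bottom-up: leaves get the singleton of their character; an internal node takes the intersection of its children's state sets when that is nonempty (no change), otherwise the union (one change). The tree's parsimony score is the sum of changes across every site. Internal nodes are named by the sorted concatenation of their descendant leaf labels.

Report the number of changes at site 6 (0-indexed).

3

[col 0] FP: children F:{A}, P:{G} ∪→ {A,G}; cost 1
[col 0] MT: children M:{T}, T:{G} ∪→ {G,T}; cost 1
[col 0] FMPT: children FP:{A,G}, MT:{G,T} ∩→ {G}; cost 0
[col 0] LR: children L:{C}, R:{G} ∪→ {C,G}; cost 1
[col 0] FLMPRT: children FMPT:{G}, LR:{C,G} ∩→ {G}; cost 0
[col 0] FKLMPRT: children FLMPRT:{G}, K:{G} ∩→ {G}; cost 0
[col 1] FP: children F:{C}, P:{A} ∪→ {A,C}; cost 1
[col 1] MT: children M:{G}, T:{C} ∪→ {C,G}; cost 1
[col 1] FMPT: children FP:{A,C}, MT:{C,G} ∩→ {C}; cost 0
[col 1] LR: children L:{C}, R:{T} ∪→ {C,T}; cost 1
[col 1] FLMPRT: children FMPT:{C}, LR:{C,T} ∩→ {C}; cost 0
[col 1] FKLMPRT: children FLMPRT:{C}, K:{T} ∪→ {C,T}; cost 1
[col 2] FP: children F:{T}, P:{T} ∩→ {T}; cost 0
[col 2] MT: children M:{G}, T:{G} ∩→ {G}; cost 0
[col 2] FMPT: children FP:{T}, MT:{G} ∪→ {G,T}; cost 1
[col 2] LR: children L:{C}, R:{T} ∪→ {C,T}; cost 1
[col 2] FLMPRT: children FMPT:{G,T}, LR:{C,T} ∩→ {T}; cost 0
[col 2] FKLMPRT: children FLMPRT:{T}, K:{C} ∪→ {C,T}; cost 1
[col 3] FP: children F:{A}, P:{T} ∪→ {A,T}; cost 1
[col 3] MT: children M:{T}, T:{A} ∪→ {A,T}; cost 1
[col 3] FMPT: children FP:{A,T}, MT:{A,T} ∩→ {A,T}; cost 0
[col 3] LR: children L:{G}, R:{T} ∪→ {G,T}; cost 1
[col 3] FLMPRT: children FMPT:{A,T}, LR:{G,T} ∩→ {T}; cost 0
[col 3] FKLMPRT: children FLMPRT:{T}, K:{T} ∩→ {T}; cost 0
[col 4] FP: children F:{T}, P:{T} ∩→ {T}; cost 0
[col 4] MT: children M:{C}, T:{G} ∪→ {C,G}; cost 1
[col 4] FMPT: children FP:{T}, MT:{C,G} ∪→ {C,G,T}; cost 1
[col 4] LR: children L:{G}, R:{T} ∪→ {G,T}; cost 1
[col 4] FLMPRT: children FMPT:{C,G,T}, LR:{G,T} ∩→ {G,T}; cost 0
[col 4] FKLMPRT: children FLMPRT:{G,T}, K:{A} ∪→ {A,G,T}; cost 1
[col 5] FP: children F:{C}, P:{A} ∪→ {A,C}; cost 1
[col 5] MT: children M:{A}, T:{G} ∪→ {A,G}; cost 1
[col 5] FMPT: children FP:{A,C}, MT:{A,G} ∩→ {A}; cost 0
[col 5] LR: children L:{T}, R:{T} ∩→ {T}; cost 0
[col 5] FLMPRT: children FMPT:{A}, LR:{T} ∪→ {A,T}; cost 1
[col 5] FKLMPRT: children FLMPRT:{A,T}, K:{A} ∩→ {A}; cost 0
[col 6] FP: children F:{C}, P:{C} ∩→ {C}; cost 0
[col 6] MT: children M:{A}, T:{A} ∩→ {A}; cost 0
[col 6] FMPT: children FP:{C}, MT:{A} ∪→ {A,C}; cost 1
[col 6] LR: children L:{T}, R:{A} ∪→ {A,T}; cost 1
[col 6] FLMPRT: children FMPT:{A,C}, LR:{A,T} ∩→ {A}; cost 0
[col 6] FKLMPRT: children FLMPRT:{A}, K:{C} ∪→ {A,C}; cost 1
[col 7] FP: children F:{T}, P:{G} ∪→ {G,T}; cost 1
[col 7] MT: children M:{T}, T:{G} ∪→ {G,T}; cost 1
[col 7] FMPT: children FP:{G,T}, MT:{G,T} ∩→ {G,T}; cost 0
[col 7] LR: children L:{T}, R:{C} ∪→ {C,T}; cost 1
[col 7] FLMPRT: children FMPT:{G,T}, LR:{C,T} ∩→ {T}; cost 0
[col 7] FKLMPRT: children FLMPRT:{T}, K:{T} ∩→ {T}; cost 0
per-site changes: [3, 4, 3, 3, 4, 3, 3, 3]; total = 26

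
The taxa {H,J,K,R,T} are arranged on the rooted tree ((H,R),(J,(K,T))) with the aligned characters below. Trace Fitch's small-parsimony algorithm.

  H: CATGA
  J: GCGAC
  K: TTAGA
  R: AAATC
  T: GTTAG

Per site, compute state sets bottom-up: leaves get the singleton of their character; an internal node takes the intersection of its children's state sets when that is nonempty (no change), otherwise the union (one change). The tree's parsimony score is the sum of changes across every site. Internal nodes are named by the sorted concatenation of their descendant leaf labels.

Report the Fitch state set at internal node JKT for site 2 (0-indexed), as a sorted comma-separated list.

site 0, node HR: H={C} ∪ R={A} → {A,C} (+1)
site 0, node KT: K={T} ∪ T={G} → {G,T} (+1)
site 0, node JKT: J={G} ∩ KT={G,T} → {G} (+0)
site 0, node HJKRT: HR={A,C} ∪ JKT={G} → {A,C,G} (+1)
site 1, node HR: H={A} ∩ R={A} → {A} (+0)
site 1, node KT: K={T} ∩ T={T} → {T} (+0)
site 1, node JKT: J={C} ∪ KT={T} → {C,T} (+1)
site 1, node HJKRT: HR={A} ∪ JKT={C,T} → {A,C,T} (+1)
site 2, node HR: H={T} ∪ R={A} → {A,T} (+1)
site 2, node KT: K={A} ∪ T={T} → {A,T} (+1)
site 2, node JKT: J={G} ∪ KT={A,T} → {A,G,T} (+1)
site 2, node HJKRT: HR={A,T} ∩ JKT={A,G,T} → {A,T} (+0)
site 3, node HR: H={G} ∪ R={T} → {G,T} (+1)
site 3, node KT: K={G} ∪ T={A} → {A,G} (+1)
site 3, node JKT: J={A} ∩ KT={A,G} → {A} (+0)
site 3, node HJKRT: HR={G,T} ∪ JKT={A} → {A,G,T} (+1)
site 4, node HR: H={A} ∪ R={C} → {A,C} (+1)
site 4, node KT: K={A} ∪ T={G} → {A,G} (+1)
site 4, node JKT: J={C} ∪ KT={A,G} → {A,C,G} (+1)
site 4, node HJKRT: HR={A,C} ∩ JKT={A,C,G} → {A,C} (+0)
per-site changes: [3, 2, 3, 3, 3]; total = 14

A,G,T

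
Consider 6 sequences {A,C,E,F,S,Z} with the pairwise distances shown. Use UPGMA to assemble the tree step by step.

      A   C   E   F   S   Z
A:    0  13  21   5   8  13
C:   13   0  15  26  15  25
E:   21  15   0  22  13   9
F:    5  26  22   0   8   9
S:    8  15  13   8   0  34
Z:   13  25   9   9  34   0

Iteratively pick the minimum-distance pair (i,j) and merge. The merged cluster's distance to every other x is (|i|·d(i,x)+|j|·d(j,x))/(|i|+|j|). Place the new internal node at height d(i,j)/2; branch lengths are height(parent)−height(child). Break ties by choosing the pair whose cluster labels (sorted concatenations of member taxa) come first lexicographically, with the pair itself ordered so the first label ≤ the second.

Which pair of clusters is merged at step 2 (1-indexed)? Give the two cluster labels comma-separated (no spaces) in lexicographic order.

AF,S

1. join A+F (d=5) ⇒ AF; edges |A|=5/2, |F|=5/2
  updated: d(AF,C)=39/2, d(AF,E)=43/2, d(AF,S)=8, d(AF,Z)=11
2. join AF+S (d=8) ⇒ AFS; edges |AF|=3/2, |S|=4
  updated: d(AFS,C)=18, d(AFS,E)=56/3, d(AFS,Z)=56/3
3. join E+Z (d=9) ⇒ EZ; edges |E|=9/2, |Z|=9/2
  updated: d(AFS,EZ)=56/3, d(C,EZ)=20
4. join AFS+C (d=18) ⇒ ACFS; edges |AFS|=5, |C|=9
  updated: d(ACFS,EZ)=19
5. join ACFS+EZ (d=19) ⇒ ACEFSZ; edges |ACFS|=1/2, |EZ|=5
final tree: ((((A:5/2,F:5/2):3/2,S:4):5,C:9):1/2,(E:9/2,Z:9/2):5)
total length: 39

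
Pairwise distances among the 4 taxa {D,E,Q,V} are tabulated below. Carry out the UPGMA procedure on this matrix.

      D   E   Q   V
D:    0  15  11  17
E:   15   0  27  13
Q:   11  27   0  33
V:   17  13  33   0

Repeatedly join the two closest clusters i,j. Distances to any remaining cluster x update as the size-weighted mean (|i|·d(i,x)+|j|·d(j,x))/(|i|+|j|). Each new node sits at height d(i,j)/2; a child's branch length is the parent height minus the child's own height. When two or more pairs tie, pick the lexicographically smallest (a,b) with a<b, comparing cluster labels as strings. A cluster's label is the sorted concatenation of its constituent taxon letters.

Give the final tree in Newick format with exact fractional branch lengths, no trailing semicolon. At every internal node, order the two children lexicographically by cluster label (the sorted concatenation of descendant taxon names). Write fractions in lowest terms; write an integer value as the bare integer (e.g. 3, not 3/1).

((D:11/2,Q:11/2):6,(E:13/2,V:13/2):5)

1. join D+Q (d=11) ⇒ DQ; edges |D|=11/2, |Q|=11/2
  updated: d(DQ,E)=21, d(DQ,V)=25
2. join E+V (d=13) ⇒ EV; edges |E|=13/2, |V|=13/2
  updated: d(DQ,EV)=23
3. join DQ+EV (d=23) ⇒ DEQV; edges |DQ|=6, |EV|=5
final tree: ((D:11/2,Q:11/2):6,(E:13/2,V:13/2):5)
total length: 35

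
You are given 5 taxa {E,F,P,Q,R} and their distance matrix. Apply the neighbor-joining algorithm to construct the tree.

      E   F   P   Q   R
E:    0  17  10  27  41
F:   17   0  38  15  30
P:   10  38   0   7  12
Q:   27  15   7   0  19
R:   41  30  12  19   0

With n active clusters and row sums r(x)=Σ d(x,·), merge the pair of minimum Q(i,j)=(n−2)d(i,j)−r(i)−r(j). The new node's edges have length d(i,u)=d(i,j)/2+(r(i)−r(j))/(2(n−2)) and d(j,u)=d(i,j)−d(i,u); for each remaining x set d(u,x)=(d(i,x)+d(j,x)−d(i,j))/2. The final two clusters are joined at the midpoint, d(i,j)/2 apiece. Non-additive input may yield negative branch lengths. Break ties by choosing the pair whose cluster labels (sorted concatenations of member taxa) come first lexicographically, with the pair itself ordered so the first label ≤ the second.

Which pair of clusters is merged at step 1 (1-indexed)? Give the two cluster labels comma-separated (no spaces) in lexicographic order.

step 1: merge (E,F) at d=17, Q=-144; branch lengths E→23/3, F→28/3; new cluster EF
  updated: d(EF,P)=31/2, d(EF,Q)=25/2, d(EF,R)=27
step 2: merge (EF,Q) at d=25/2, Q=-137/2; branch lengths EF→83/8, Q→17/8; new cluster EFQ
  updated: d(EFQ,P)=5, d(EFQ,R)=67/4
step 3: merge (EFQ,P) at d=5, Q=-135/4; branch lengths EFQ→39/8, P→1/8; new cluster EFPQ
  updated: d(EFPQ,R)=95/8
step 4: merge (EFPQ,R) at d=95/8; branch lengths EFPQ→95/16, R→95/16; new cluster EFPQR
final tree: ((((E:23/3,F:28/3):83/8,Q:17/8):39/8,P:1/8):95/16,R:95/16)
total length: 371/8

E,F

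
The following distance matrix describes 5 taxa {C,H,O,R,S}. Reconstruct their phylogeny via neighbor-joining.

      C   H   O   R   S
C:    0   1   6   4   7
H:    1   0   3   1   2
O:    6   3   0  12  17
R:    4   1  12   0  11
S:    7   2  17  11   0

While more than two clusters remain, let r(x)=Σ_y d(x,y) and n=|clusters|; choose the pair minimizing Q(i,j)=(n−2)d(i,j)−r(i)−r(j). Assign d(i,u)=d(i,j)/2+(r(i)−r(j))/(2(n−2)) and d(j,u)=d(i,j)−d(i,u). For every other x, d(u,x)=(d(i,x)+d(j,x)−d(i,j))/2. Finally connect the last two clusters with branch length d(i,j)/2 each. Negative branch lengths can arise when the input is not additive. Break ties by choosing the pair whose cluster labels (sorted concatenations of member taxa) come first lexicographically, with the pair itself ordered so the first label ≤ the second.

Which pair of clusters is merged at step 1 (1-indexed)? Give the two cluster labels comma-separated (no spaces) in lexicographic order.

iteration 1: select C,O (d=6, Q=-38); attach at lengths (-1/3, 19/3); label the merged cluster CO
  updated: d(CO,H)=-1, d(CO,R)=5, d(CO,S)=9
iteration 2: select CO,R (d=5, Q=-20); attach at lengths (3/2, 7/2); label the merged cluster COR
  updated: d(COR,H)=-5/2, d(COR,S)=15/2
iteration 3: select COR,H (d=-5/2, Q=-7); attach at lengths (3/2, -4); label the merged cluster CHOR
  updated: d(CHOR,S)=6
iteration 4: select CHOR,S (d=6); attach at lengths (3, 3); label the merged cluster CHORS
final tree: ((((C:-1/3,O:19/3):3/2,R:7/2):3/2,H:-4):3,S:3)
total length: 29/2

C,O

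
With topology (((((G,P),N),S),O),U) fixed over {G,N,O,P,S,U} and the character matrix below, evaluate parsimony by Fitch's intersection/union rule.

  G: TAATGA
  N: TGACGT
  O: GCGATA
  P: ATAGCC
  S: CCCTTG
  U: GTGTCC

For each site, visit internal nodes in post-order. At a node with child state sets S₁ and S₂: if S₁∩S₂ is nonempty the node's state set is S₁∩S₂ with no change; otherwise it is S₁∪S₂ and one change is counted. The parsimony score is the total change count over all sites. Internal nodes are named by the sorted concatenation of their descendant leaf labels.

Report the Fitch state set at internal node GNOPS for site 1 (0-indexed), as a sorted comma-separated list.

C

site 0, node GP: G={T} ∪ P={A} → {A,T} (+1)
site 0, node GNP: GP={A,T} ∩ N={T} → {T} (+0)
site 0, node GNPS: GNP={T} ∪ S={C} → {C,T} (+1)
site 0, node GNOPS: GNPS={C,T} ∪ O={G} → {C,G,T} (+1)
site 0, node GNOPSU: GNOPS={C,G,T} ∩ U={G} → {G} (+0)
site 1, node GP: G={A} ∪ P={T} → {A,T} (+1)
site 1, node GNP: GP={A,T} ∪ N={G} → {A,G,T} (+1)
site 1, node GNPS: GNP={A,G,T} ∪ S={C} → {A,C,G,T} (+1)
site 1, node GNOPS: GNPS={A,C,G,T} ∩ O={C} → {C} (+0)
site 1, node GNOPSU: GNOPS={C} ∪ U={T} → {C,T} (+1)
site 2, node GP: G={A} ∩ P={A} → {A} (+0)
site 2, node GNP: GP={A} ∩ N={A} → {A} (+0)
site 2, node GNPS: GNP={A} ∪ S={C} → {A,C} (+1)
site 2, node GNOPS: GNPS={A,C} ∪ O={G} → {A,C,G} (+1)
site 2, node GNOPSU: GNOPS={A,C,G} ∩ U={G} → {G} (+0)
site 3, node GP: G={T} ∪ P={G} → {G,T} (+1)
site 3, node GNP: GP={G,T} ∪ N={C} → {C,G,T} (+1)
site 3, node GNPS: GNP={C,G,T} ∩ S={T} → {T} (+0)
site 3, node GNOPS: GNPS={T} ∪ O={A} → {A,T} (+1)
site 3, node GNOPSU: GNOPS={A,T} ∩ U={T} → {T} (+0)
site 4, node GP: G={G} ∪ P={C} → {C,G} (+1)
site 4, node GNP: GP={C,G} ∩ N={G} → {G} (+0)
site 4, node GNPS: GNP={G} ∪ S={T} → {G,T} (+1)
site 4, node GNOPS: GNPS={G,T} ∩ O={T} → {T} (+0)
site 4, node GNOPSU: GNOPS={T} ∪ U={C} → {C,T} (+1)
site 5, node GP: G={A} ∪ P={C} → {A,C} (+1)
site 5, node GNP: GP={A,C} ∪ N={T} → {A,C,T} (+1)
site 5, node GNPS: GNP={A,C,T} ∪ S={G} → {A,C,G,T} (+1)
site 5, node GNOPS: GNPS={A,C,G,T} ∩ O={A} → {A} (+0)
site 5, node GNOPSU: GNOPS={A} ∪ U={C} → {A,C} (+1)
per-site changes: [3, 4, 2, 3, 3, 4]; total = 19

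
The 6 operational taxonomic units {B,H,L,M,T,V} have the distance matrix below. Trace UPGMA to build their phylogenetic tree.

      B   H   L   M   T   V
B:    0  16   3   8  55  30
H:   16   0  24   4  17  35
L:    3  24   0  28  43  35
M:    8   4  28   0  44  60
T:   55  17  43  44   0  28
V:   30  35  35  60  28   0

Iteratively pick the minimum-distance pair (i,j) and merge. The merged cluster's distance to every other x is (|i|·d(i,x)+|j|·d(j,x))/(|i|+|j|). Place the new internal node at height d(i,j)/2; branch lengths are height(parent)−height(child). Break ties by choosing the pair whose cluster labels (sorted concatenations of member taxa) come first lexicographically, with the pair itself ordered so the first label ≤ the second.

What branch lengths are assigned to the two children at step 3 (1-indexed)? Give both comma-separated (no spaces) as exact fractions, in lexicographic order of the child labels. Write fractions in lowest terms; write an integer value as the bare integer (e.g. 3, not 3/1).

8,15/2

iteration 1: select B,L (d=3); attach at lengths (3/2, 3/2); label the merged cluster BL
  updated: d(BL,H)=20, d(BL,M)=18, d(BL,T)=49, d(BL,V)=65/2
iteration 2: select H,M (d=4); attach at lengths (2, 2); label the merged cluster HM
  updated: d(BL,HM)=19, d(HM,T)=61/2, d(HM,V)=95/2
iteration 3: select BL,HM (d=19); attach at lengths (8, 15/2); label the merged cluster BHLM
  updated: d(BHLM,T)=159/4, d(BHLM,V)=40
iteration 4: select T,V (d=28); attach at lengths (14, 14); label the merged cluster TV
  updated: d(BHLM,TV)=319/8
iteration 5: select BHLM,TV (d=319/8); attach at lengths (167/16, 95/16); label the merged cluster BHLMTV
final tree: (((B:3/2,L:3/2):8,(H:2,M:2):15/2):167/16,(T:14,V:14):95/16)
total length: 535/8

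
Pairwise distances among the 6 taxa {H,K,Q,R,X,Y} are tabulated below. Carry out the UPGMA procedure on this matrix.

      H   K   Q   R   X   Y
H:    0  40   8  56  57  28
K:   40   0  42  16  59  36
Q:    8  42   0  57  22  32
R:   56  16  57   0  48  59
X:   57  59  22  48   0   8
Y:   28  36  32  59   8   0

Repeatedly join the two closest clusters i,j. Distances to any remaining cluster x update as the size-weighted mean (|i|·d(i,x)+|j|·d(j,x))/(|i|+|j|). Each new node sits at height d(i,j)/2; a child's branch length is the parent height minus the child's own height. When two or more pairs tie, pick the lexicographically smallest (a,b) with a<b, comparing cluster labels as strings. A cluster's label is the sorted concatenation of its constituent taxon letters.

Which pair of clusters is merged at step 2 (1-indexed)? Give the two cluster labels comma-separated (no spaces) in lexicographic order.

X,Y

step 1: merge (H,Q) at d=8; branch lengths H→4, Q→4; new cluster HQ
  updated: d(HQ,K)=41, d(HQ,R)=113/2, d(HQ,X)=79/2, d(HQ,Y)=30
step 2: merge (X,Y) at d=8; branch lengths X→4, Y→4; new cluster XY
  updated: d(HQ,XY)=139/4, d(K,XY)=95/2, d(R,XY)=107/2
step 3: merge (K,R) at d=16; branch lengths K→8, R→8; new cluster KR
  updated: d(HQ,KR)=195/4, d(KR,XY)=101/2
step 4: merge (HQ,XY) at d=139/4; branch lengths HQ→107/8, XY→107/8; new cluster HQXY
  updated: d(HQXY,KR)=397/8
step 5: merge (HQXY,KR) at d=397/8; branch lengths HQXY→119/16, KR→269/16; new cluster HKQRXY
final tree: (((H:4,Q:4):107/8,(X:4,Y:4):107/8):119/16,(K:8,R:8):269/16)
total length: 83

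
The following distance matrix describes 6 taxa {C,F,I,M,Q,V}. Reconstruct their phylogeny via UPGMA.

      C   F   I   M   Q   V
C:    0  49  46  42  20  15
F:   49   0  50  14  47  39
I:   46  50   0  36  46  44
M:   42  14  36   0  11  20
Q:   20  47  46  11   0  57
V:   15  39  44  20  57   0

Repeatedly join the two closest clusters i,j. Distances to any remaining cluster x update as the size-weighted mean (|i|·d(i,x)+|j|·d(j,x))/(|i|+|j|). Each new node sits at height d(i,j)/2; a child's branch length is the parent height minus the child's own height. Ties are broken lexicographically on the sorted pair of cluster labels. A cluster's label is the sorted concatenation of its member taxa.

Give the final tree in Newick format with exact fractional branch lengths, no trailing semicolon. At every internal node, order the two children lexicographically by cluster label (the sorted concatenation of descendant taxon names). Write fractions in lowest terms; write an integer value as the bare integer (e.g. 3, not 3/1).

(((C:15/2,V:15/2):137/12,(F:61/4,(M:11/2,Q:11/2):39/4):11/3):197/60,I:111/5)

iteration 1: select M,Q (d=11); attach at lengths (11/2, 11/2); label the merged cluster MQ
  updated: d(C,MQ)=31, d(F,MQ)=61/2, d(I,MQ)=41, d(MQ,V)=77/2
iteration 2: select C,V (d=15); attach at lengths (15/2, 15/2); label the merged cluster CV
  updated: d(CV,F)=44, d(CV,I)=45, d(CV,MQ)=139/4
iteration 3: select F,MQ (d=61/2); attach at lengths (61/4, 39/4); label the merged cluster FMQ
  updated: d(CV,FMQ)=227/6, d(FMQ,I)=44
iteration 4: select CV,FMQ (d=227/6); attach at lengths (137/12, 11/3); label the merged cluster CFMQV
  updated: d(CFMQV,I)=222/5
iteration 5: select CFMQV,I (d=222/5); attach at lengths (197/60, 111/5); label the merged cluster CFIMQV
final tree: (((C:15/2,V:15/2):137/12,(F:61/4,(M:11/2,Q:11/2):39/4):11/3):197/60,I:111/5)
total length: 2747/30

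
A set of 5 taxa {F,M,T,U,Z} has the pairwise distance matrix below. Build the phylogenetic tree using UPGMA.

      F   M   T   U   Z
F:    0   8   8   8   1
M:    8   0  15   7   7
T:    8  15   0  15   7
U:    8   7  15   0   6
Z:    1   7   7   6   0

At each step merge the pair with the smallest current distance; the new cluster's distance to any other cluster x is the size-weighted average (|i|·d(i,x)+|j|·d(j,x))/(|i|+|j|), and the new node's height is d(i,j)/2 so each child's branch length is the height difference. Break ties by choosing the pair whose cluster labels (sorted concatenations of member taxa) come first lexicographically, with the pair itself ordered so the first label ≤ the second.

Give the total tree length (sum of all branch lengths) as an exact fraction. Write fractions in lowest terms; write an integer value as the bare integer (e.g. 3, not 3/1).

227/12

1. join F+Z (d=1) ⇒ FZ; edges |F|=1/2, |Z|=1/2
  updated: d(FZ,M)=15/2, d(FZ,T)=15/2, d(FZ,U)=7
2. join FZ+U (d=7) ⇒ FUZ; edges |FZ|=3, |U|=7/2
  updated: d(FUZ,M)=22/3, d(FUZ,T)=10
3. join FUZ+M (d=22/3) ⇒ FMUZ; edges |FUZ|=1/6, |M|=11/3
  updated: d(FMUZ,T)=45/4
4. join FMUZ+T (d=45/4) ⇒ FMTUZ; edges |FMUZ|=47/24, |T|=45/8
final tree: ((((F:1/2,Z:1/2):3,U:7/2):1/6,M:11/3):47/24,T:45/8)
total length: 227/12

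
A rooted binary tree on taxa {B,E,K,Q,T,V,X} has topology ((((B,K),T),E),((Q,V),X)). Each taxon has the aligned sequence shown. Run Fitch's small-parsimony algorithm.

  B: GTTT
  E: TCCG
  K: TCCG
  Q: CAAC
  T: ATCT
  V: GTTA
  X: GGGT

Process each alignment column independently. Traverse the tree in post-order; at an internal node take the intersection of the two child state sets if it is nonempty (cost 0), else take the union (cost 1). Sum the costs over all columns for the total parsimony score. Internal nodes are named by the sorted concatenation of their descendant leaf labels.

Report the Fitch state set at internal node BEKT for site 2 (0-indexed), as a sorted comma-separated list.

C

site 0, node BK: B={G} ∪ K={T} → {G,T} (+1)
site 0, node BKT: BK={G,T} ∪ T={A} → {A,G,T} (+1)
site 0, node BEKT: BKT={A,G,T} ∩ E={T} → {T} (+0)
site 0, node QV: Q={C} ∪ V={G} → {C,G} (+1)
site 0, node QVX: QV={C,G} ∩ X={G} → {G} (+0)
site 0, node BEKQTVX: BEKT={T} ∪ QVX={G} → {G,T} (+1)
site 1, node BK: B={T} ∪ K={C} → {C,T} (+1)
site 1, node BKT: BK={C,T} ∩ T={T} → {T} (+0)
site 1, node BEKT: BKT={T} ∪ E={C} → {C,T} (+1)
site 1, node QV: Q={A} ∪ V={T} → {A,T} (+1)
site 1, node QVX: QV={A,T} ∪ X={G} → {A,G,T} (+1)
site 1, node BEKQTVX: BEKT={C,T} ∩ QVX={A,G,T} → {T} (+0)
site 2, node BK: B={T} ∪ K={C} → {C,T} (+1)
site 2, node BKT: BK={C,T} ∩ T={C} → {C} (+0)
site 2, node BEKT: BKT={C} ∩ E={C} → {C} (+0)
site 2, node QV: Q={A} ∪ V={T} → {A,T} (+1)
site 2, node QVX: QV={A,T} ∪ X={G} → {A,G,T} (+1)
site 2, node BEKQTVX: BEKT={C} ∪ QVX={A,G,T} → {A,C,G,T} (+1)
site 3, node BK: B={T} ∪ K={G} → {G,T} (+1)
site 3, node BKT: BK={G,T} ∩ T={T} → {T} (+0)
site 3, node BEKT: BKT={T} ∪ E={G} → {G,T} (+1)
site 3, node QV: Q={C} ∪ V={A} → {A,C} (+1)
site 3, node QVX: QV={A,C} ∪ X={T} → {A,C,T} (+1)
site 3, node BEKQTVX: BEKT={G,T} ∩ QVX={A,C,T} → {T} (+0)
per-site changes: [4, 4, 4, 4]; total = 16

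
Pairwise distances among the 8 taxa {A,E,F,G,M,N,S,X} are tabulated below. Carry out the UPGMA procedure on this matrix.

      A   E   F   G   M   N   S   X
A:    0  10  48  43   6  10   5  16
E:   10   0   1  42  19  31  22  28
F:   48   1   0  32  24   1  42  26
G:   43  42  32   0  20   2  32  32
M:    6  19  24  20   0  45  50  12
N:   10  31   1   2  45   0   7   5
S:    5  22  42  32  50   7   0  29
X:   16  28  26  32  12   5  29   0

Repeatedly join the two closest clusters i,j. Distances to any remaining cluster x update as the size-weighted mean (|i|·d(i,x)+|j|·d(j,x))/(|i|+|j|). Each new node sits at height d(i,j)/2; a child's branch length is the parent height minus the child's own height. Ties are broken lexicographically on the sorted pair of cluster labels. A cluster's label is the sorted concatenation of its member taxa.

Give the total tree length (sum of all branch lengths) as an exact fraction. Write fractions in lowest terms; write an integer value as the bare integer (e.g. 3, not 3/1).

969/16

iteration 1: select E,F (d=1); attach at lengths (1/2, 1/2); label the merged cluster EF
  updated: d(A,EF)=29, d(EF,G)=37, d(EF,M)=43/2, d(EF,N)=16, d(EF,S)=32, d(EF,X)=27
iteration 2: select G,N (d=2); attach at lengths (1, 1); label the merged cluster GN
  updated: d(A,GN)=53/2, d(EF,GN)=53/2, d(GN,M)=65/2, d(GN,S)=39/2, d(GN,X)=37/2
iteration 3: select A,S (d=5); attach at lengths (5/2, 5/2); label the merged cluster AS
  updated: d(AS,EF)=61/2, d(AS,GN)=23, d(AS,M)=28, d(AS,X)=45/2
iteration 4: select M,X (d=12); attach at lengths (6, 6); label the merged cluster MX
  updated: d(AS,MX)=101/4, d(EF,MX)=97/4, d(GN,MX)=51/2
iteration 5: select AS,GN (d=23); attach at lengths (9, 21/2); label the merged cluster AGNS
  updated: d(AGNS,EF)=57/2, d(AGNS,MX)=203/8
iteration 6: select EF,MX (d=97/4); attach at lengths (93/8, 49/8); label the merged cluster EFMX
  updated: d(AGNS,EFMX)=431/16
iteration 7: select AGNS,EFMX (d=431/16); attach at lengths (63/32, 43/32); label the merged cluster AEFGMNSX
final tree: (((A:5/2,S:5/2):9,(G:1,N:1):21/2):63/32,((E:1/2,F:1/2):93/8,(M:6,X:6):49/8):43/32)
total length: 969/16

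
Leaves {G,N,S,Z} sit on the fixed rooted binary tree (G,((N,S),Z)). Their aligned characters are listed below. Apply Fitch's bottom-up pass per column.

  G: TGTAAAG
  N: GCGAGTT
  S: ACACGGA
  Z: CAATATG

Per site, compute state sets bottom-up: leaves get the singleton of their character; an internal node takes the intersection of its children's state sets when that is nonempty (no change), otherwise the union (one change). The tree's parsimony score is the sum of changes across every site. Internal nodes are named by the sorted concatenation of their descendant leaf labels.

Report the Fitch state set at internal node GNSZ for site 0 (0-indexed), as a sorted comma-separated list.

[col 0] NS: children N:{G}, S:{A} ∪→ {A,G}; cost 1
[col 0] NSZ: children NS:{A,G}, Z:{C} ∪→ {A,C,G}; cost 1
[col 0] GNSZ: children G:{T}, NSZ:{A,C,G} ∪→ {A,C,G,T}; cost 1
[col 1] NS: children N:{C}, S:{C} ∩→ {C}; cost 0
[col 1] NSZ: children NS:{C}, Z:{A} ∪→ {A,C}; cost 1
[col 1] GNSZ: children G:{G}, NSZ:{A,C} ∪→ {A,C,G}; cost 1
[col 2] NS: children N:{G}, S:{A} ∪→ {A,G}; cost 1
[col 2] NSZ: children NS:{A,G}, Z:{A} ∩→ {A}; cost 0
[col 2] GNSZ: children G:{T}, NSZ:{A} ∪→ {A,T}; cost 1
[col 3] NS: children N:{A}, S:{C} ∪→ {A,C}; cost 1
[col 3] NSZ: children NS:{A,C}, Z:{T} ∪→ {A,C,T}; cost 1
[col 3] GNSZ: children G:{A}, NSZ:{A,C,T} ∩→ {A}; cost 0
[col 4] NS: children N:{G}, S:{G} ∩→ {G}; cost 0
[col 4] NSZ: children NS:{G}, Z:{A} ∪→ {A,G}; cost 1
[col 4] GNSZ: children G:{A}, NSZ:{A,G} ∩→ {A}; cost 0
[col 5] NS: children N:{T}, S:{G} ∪→ {G,T}; cost 1
[col 5] NSZ: children NS:{G,T}, Z:{T} ∩→ {T}; cost 0
[col 5] GNSZ: children G:{A}, NSZ:{T} ∪→ {A,T}; cost 1
[col 6] NS: children N:{T}, S:{A} ∪→ {A,T}; cost 1
[col 6] NSZ: children NS:{A,T}, Z:{G} ∪→ {A,G,T}; cost 1
[col 6] GNSZ: children G:{G}, NSZ:{A,G,T} ∩→ {G}; cost 0
per-site changes: [3, 2, 2, 2, 1, 2, 2]; total = 14

A,C,G,T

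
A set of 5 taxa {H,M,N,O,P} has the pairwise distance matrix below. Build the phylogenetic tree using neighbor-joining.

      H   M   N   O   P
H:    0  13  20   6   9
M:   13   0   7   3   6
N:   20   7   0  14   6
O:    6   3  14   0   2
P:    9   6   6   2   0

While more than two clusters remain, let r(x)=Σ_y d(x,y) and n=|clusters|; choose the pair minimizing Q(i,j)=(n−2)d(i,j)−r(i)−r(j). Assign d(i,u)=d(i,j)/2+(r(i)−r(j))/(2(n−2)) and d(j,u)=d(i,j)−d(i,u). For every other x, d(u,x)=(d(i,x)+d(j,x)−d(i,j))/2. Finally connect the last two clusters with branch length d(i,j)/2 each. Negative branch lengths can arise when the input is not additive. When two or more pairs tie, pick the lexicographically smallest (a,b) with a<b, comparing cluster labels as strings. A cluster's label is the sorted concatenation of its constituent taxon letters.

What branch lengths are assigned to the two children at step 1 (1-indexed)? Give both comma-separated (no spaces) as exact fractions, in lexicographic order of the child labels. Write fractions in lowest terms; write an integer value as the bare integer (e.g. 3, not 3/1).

41/6,-5/6

step 1: merge (H,O) at d=6, Q=-55; branch lengths H→41/6, O→-5/6; new cluster HO
  updated: d(HO,M)=5, d(HO,N)=14, d(HO,P)=5/2
step 2: merge (HO,P) at d=5/2, Q=-31; branch lengths HO→3, P→-1/2; new cluster HOP
  updated: d(HOP,M)=17/4, d(HOP,N)=35/4
step 3: merge (HOP,M) at d=17/4, Q=-20; branch lengths HOP→3, M→5/4; new cluster HMOP
  updated: d(HMOP,N)=23/4
step 4: merge (HMOP,N) at d=23/4; branch lengths HMOP→23/8, N→23/8; new cluster HMNOP
final tree: ((((H:41/6,O:-5/6):3,P:-1/2):3,M:5/4):23/8,N:23/8)
total length: 37/2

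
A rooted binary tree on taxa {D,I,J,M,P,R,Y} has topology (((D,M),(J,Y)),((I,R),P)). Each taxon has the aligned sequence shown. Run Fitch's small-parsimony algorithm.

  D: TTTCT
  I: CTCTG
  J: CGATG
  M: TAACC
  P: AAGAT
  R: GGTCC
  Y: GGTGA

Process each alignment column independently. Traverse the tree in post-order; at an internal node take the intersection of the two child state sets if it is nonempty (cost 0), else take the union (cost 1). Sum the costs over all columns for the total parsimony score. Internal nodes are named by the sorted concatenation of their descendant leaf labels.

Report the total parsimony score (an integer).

DM@0: {T} ∩ {T} = {T} (intersection, +0)
JY@0: {C} ∪ {G} = {C,G} (union, +1)
DJMY@0: {T} ∪ {C,G} = {C,G,T} (union, +1)
IR@0: {C} ∪ {G} = {C,G} (union, +1)
IPR@0: {C,G} ∪ {A} = {A,C,G} (union, +1)
DIJMPRY@0: {C,G,T} ∩ {A,C,G} = {C,G} (intersection, +0)
DM@1: {T} ∪ {A} = {A,T} (union, +1)
JY@1: {G} ∩ {G} = {G} (intersection, +0)
DJMY@1: {A,T} ∪ {G} = {A,G,T} (union, +1)
IR@1: {T} ∪ {G} = {G,T} (union, +1)
IPR@1: {G,T} ∪ {A} = {A,G,T} (union, +1)
DIJMPRY@1: {A,G,T} ∩ {A,G,T} = {A,G,T} (intersection, +0)
DM@2: {T} ∪ {A} = {A,T} (union, +1)
JY@2: {A} ∪ {T} = {A,T} (union, +1)
DJMY@2: {A,T} ∩ {A,T} = {A,T} (intersection, +0)
IR@2: {C} ∪ {T} = {C,T} (union, +1)
IPR@2: {C,T} ∪ {G} = {C,G,T} (union, +1)
DIJMPRY@2: {A,T} ∩ {C,G,T} = {T} (intersection, +0)
DM@3: {C} ∩ {C} = {C} (intersection, +0)
JY@3: {T} ∪ {G} = {G,T} (union, +1)
DJMY@3: {C} ∪ {G,T} = {C,G,T} (union, +1)
IR@3: {T} ∪ {C} = {C,T} (union, +1)
IPR@3: {C,T} ∪ {A} = {A,C,T} (union, +1)
DIJMPRY@3: {C,G,T} ∩ {A,C,T} = {C,T} (intersection, +0)
DM@4: {T} ∪ {C} = {C,T} (union, +1)
JY@4: {G} ∪ {A} = {A,G} (union, +1)
DJMY@4: {C,T} ∪ {A,G} = {A,C,G,T} (union, +1)
IR@4: {G} ∪ {C} = {C,G} (union, +1)
IPR@4: {C,G} ∪ {T} = {C,G,T} (union, +1)
DIJMPRY@4: {A,C,G,T} ∩ {C,G,T} = {C,G,T} (intersection, +0)
per-site changes: [4, 4, 4, 4, 5]; total = 21

21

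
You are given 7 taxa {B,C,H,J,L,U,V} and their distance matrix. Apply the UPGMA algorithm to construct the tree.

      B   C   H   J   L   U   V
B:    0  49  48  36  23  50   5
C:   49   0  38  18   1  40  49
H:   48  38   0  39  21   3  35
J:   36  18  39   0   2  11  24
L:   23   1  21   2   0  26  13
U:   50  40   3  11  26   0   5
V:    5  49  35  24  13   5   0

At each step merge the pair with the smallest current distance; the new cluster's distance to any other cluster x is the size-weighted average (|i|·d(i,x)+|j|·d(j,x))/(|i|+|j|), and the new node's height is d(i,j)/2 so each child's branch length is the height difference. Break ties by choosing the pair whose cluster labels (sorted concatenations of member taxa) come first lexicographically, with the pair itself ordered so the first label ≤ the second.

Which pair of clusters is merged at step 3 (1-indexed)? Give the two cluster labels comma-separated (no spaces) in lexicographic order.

iteration 1: select C,L (d=1); attach at lengths (1/2, 1/2); label the merged cluster CL
  updated: d(B,CL)=36, d(CL,H)=59/2, d(CL,J)=10, d(CL,U)=33, d(CL,V)=31
iteration 2: select H,U (d=3); attach at lengths (3/2, 3/2); label the merged cluster HU
  updated: d(B,HU)=49, d(CL,HU)=125/4, d(HU,J)=25, d(HU,V)=20
iteration 3: select B,V (d=5); attach at lengths (5/2, 5/2); label the merged cluster BV
  updated: d(BV,CL)=67/2, d(BV,HU)=69/2, d(BV,J)=30
iteration 4: select CL,J (d=10); attach at lengths (9/2, 5); label the merged cluster CJL
  updated: d(BV,CJL)=97/3, d(CJL,HU)=175/6
iteration 5: select CJL,HU (d=175/6); attach at lengths (115/12, 157/12); label the merged cluster CHJLU
  updated: d(BV,CHJLU)=166/5
iteration 6: select BV,CHJLU (d=166/5); attach at lengths (141/10, 121/60); label the merged cluster BCHJLUV
final tree: ((B:5/2,V:5/2):141/10,(((C:1/2,L:1/2):9/2,J:5):115/12,(H:3/2,U:3/2):157/12):121/60)
total length: 3437/60

B,V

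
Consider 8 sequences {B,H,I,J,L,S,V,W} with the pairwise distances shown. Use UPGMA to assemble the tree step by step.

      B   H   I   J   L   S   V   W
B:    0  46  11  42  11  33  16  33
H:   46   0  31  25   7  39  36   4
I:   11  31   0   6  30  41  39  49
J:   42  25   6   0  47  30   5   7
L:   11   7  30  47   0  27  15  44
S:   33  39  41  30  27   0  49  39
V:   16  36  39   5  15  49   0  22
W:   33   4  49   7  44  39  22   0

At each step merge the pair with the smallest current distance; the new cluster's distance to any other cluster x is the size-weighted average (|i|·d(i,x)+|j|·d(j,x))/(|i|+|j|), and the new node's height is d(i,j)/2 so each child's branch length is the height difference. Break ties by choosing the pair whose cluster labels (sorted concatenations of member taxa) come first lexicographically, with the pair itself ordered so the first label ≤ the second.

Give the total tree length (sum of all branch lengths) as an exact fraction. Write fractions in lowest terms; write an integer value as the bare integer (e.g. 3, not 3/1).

4703/56

1. join H+W (d=4) ⇒ HW; edges |H|=2, |W|=2
  updated: d(B,HW)=79/2, d(HW,I)=40, d(HW,J)=16, d(HW,L)=51/2, d(HW,S)=39, d(HW,V)=29
2. join J+V (d=5) ⇒ JV; edges |J|=5/2, |V|=5/2
  updated: d(B,JV)=29, d(HW,JV)=45/2, d(I,JV)=45/2, d(JV,L)=31, d(JV,S)=79/2
3. join B+I (d=11) ⇒ BI; edges |B|=11/2, |I|=11/2
  updated: d(BI,HW)=159/4, d(BI,JV)=103/4, d(BI,L)=41/2, d(BI,S)=37
4. join BI+L (d=41/2) ⇒ BIL; edges |BI|=19/4, |L|=41/4
  updated: d(BIL,HW)=35, d(BIL,JV)=55/2, d(BIL,S)=101/3
5. join HW+JV (d=45/2) ⇒ HJVW; edges |HW|=37/4, |JV|=35/4
  updated: d(BIL,HJVW)=125/4, d(HJVW,S)=157/4
6. join BIL+HJVW (d=125/4) ⇒ BHIJLVW; edges |BIL|=43/8, |HJVW|=35/8
  updated: d(BHIJLVW,S)=258/7
7. join BHIJLVW+S (d=258/7) ⇒ BHIJLSVW; edges |BHIJLVW|=157/56, |S|=129/7
final tree: ((((B:11/2,I:11/2):19/4,L:41/4):43/8,((H:2,W:2):37/4,(J:5/2,V:5/2):35/4):35/8):157/56,S:129/7)
total length: 4703/56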